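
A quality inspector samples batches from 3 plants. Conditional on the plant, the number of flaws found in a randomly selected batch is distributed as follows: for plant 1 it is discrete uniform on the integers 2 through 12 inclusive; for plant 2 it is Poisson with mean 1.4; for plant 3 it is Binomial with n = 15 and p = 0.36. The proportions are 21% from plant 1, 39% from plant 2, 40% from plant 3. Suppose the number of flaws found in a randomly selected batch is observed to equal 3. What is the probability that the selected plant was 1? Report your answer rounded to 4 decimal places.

0.1850

Likelihoods P(X=3 | ·): 1: 0.0909091; 2: 0.112777; 3: 0.100249.
Posterior ∝ prior × likelihood. Numerator for 1: 0.21·0.0909091 = 0.0190909.
Normalizing constant: 0.21·0.0909091 + 0.39·0.112777 + 0.4·0.100249 = 0.103173.
P(1 | observation) = 0.0190909 / 0.103173 = 0.185037.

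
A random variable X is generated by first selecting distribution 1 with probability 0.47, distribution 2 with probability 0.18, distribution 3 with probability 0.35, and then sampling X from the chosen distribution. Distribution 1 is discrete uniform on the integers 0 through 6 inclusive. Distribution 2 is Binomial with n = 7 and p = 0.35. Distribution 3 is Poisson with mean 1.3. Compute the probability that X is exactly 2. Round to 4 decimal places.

0.2015

Conditional on each component, P(X = 2): 1: 0.142857; 2: 0.298485; 3: 0.230289.
By total probability, P(X = 2) = 0.47·0.142857 + 0.18·0.298485 + 0.35·0.230289 = 0.201471.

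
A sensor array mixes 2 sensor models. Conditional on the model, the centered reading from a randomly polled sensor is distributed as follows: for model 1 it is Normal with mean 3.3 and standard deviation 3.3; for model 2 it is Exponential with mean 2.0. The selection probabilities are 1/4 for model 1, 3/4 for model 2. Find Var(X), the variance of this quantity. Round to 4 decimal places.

Per component, 1: μ=3.3, E[X²]=21.78; 2: μ=2, E[X²]=8.
E[X] = 0.25·3.3 + 0.75·2 = 2.325.
E[X²] = 0.25·21.78 + 0.75·8 = 11.445.
Var(X) = E[X²] − (E[X])² = 11.445 − 5.40563 = 6.03937.

6.0394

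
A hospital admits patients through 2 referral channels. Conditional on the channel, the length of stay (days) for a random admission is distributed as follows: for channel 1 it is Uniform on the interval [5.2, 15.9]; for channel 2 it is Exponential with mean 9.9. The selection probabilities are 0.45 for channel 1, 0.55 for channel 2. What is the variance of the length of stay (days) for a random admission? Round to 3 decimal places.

Per component, 1: μ=10.55, E[X²]=120.843; 2: μ=9.9, E[X²]=196.02.
E[X] = 0.45·10.55 + 0.55·9.9 = 10.1925.
E[X²] = 0.45·120.843 + 0.55·196.02 = 162.191.
Var(X) = E[X²] − (E[X])² = 162.191 − 103.887 = 58.3034.

58.303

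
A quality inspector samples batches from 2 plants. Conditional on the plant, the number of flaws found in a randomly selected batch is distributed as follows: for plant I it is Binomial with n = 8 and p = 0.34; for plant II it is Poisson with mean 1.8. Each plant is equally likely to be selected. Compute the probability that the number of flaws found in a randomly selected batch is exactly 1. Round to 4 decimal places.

Conditional on each plant, P(X = 1): I: 0.14838; II: 0.297538.
By total probability, P(X = 1) = 0.5·0.14838 + 0.5·0.297538 = 0.222959.

0.2230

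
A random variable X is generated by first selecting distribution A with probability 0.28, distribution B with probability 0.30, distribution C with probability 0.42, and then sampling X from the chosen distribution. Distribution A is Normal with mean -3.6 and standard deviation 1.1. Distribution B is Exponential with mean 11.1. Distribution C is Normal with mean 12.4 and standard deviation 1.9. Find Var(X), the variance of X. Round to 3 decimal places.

87.288

Per component, A: μ=-3.6, E[X²]=14.17; B: μ=11.1, E[X²]=246.42; C: μ=12.4, E[X²]=157.37.
E[X] = 0.28·-3.6 + 0.3·11.1 + 0.42·12.4 = 7.53.
E[X²] = 0.28·14.17 + 0.3·246.42 + 0.42·157.37 = 143.989.
Var(X) = E[X²] − (E[X])² = 143.989 − 56.7009 = 87.2881.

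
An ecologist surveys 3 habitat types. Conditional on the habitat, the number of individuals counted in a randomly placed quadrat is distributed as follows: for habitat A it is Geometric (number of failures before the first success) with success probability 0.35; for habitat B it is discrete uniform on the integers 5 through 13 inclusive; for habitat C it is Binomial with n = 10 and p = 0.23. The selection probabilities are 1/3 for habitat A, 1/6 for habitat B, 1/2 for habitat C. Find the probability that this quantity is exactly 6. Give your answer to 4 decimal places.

0.0328

Conditional on each habitat, P(X = 6): A: 0.0263966; B: 0.111111; C: 0.0109282.
By total probability, P(X = 6) = 0.333333·0.0263966 + 0.166667·0.111111 + 0.5·0.0109282 = 0.0327815.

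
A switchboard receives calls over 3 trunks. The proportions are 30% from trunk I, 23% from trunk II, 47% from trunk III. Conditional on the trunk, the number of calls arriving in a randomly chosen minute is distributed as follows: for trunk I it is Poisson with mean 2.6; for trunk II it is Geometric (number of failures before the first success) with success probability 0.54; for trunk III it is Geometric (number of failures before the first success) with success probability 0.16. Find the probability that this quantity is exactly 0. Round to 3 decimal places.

Conditional on each trunk, P(X = 0): I: 0.0742736; II: 0.54; III: 0.16.
By total probability, P(X = 0) = 0.3·0.0742736 + 0.23·0.54 + 0.47·0.16 = 0.221682.

0.222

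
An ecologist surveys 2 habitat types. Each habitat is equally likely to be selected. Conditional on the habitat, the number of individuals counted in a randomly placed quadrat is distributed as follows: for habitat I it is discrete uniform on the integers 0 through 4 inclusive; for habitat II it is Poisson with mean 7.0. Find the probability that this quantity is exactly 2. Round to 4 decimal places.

Conditional on each habitat, P(X = 2): I: 0.2; II: 0.0223411.
By total probability, P(X = 2) = 0.5·0.2 + 0.5·0.0223411 = 0.111171.

0.1112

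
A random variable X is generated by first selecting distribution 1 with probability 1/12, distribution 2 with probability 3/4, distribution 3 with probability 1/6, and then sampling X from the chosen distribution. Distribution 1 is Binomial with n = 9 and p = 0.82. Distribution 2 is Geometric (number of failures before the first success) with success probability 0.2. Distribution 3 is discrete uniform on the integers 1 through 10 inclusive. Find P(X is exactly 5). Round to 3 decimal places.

Conditional on each component, P(X = 5): 1: 0.0490377; 2: 0.065536; 3: 0.1.
By total probability, P(X = 5) = 0.0833333·0.0490377 + 0.75·0.065536 + 0.166667·0.1 = 0.0699051.

0.070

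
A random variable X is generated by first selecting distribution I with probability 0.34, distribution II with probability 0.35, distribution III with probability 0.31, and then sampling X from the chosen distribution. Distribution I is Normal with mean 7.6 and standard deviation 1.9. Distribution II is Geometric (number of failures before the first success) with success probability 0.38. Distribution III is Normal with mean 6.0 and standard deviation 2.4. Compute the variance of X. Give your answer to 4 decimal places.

Per component, I: μ=7.6, E[X²]=61.37; II: μ=1.63158, E[X²]=6.95568; III: μ=6, E[X²]=41.76.
E[X] = 0.34·7.6 + 0.35·1.63158 + 0.31·6 = 5.01505.
E[X²] = 0.34·61.37 + 0.35·6.95568 + 0.31·41.76 = 36.2459.
Var(X) = E[X²] − (E[X])² = 36.2459 − 25.1508 = 11.0951.

11.0951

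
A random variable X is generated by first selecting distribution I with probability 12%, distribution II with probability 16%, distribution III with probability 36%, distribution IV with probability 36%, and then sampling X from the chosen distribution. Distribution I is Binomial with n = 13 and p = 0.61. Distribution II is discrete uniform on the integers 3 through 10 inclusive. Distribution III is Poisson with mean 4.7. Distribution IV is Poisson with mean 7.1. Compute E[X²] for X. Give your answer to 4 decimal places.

For each component E[X²] = Var + (mean)², giving I: 65.9776; II: 47.5; III: 26.79; IV: 57.51.
Overall E[X²] = 0.12·65.9776 + 0.16·47.5 + 0.36·26.79 + 0.36·57.51 = 45.8653.

45.8653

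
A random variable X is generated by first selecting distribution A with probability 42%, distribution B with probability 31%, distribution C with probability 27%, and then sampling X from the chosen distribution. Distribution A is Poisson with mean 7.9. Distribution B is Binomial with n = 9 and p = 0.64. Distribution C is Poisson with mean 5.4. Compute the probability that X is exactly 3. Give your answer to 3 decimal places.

Conditional on each component, P(X = 3): A: 0.0304652; B: 0.047933; C: 0.118533.
By total probability, P(X = 3) = 0.42·0.0304652 + 0.31·0.047933 + 0.27·0.118533 = 0.0596585.

0.060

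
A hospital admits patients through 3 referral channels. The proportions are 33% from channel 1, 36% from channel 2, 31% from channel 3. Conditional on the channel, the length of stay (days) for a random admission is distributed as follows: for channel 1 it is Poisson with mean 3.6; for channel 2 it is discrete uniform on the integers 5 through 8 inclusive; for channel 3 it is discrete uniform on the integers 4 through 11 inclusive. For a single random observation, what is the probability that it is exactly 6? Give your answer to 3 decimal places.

0.156

Conditional on each channel, P(X = 6): 1: 0.0826081; 2: 0.25; 3: 0.125.
By total probability, P(X = 6) = 0.33·0.0826081 + 0.36·0.25 + 0.31·0.125 = 0.156011.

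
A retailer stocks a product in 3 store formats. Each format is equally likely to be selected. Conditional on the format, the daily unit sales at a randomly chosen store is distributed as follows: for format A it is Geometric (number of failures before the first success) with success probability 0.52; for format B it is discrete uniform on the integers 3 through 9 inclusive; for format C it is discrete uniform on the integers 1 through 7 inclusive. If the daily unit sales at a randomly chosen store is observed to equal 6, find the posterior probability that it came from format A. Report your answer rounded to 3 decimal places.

Likelihoods P(X=6 | ·): A: 0.00635991; B: 0.142857; C: 0.142857.
Posterior ∝ prior × likelihood. Numerator for A: 0.333333·0.00635991 = 0.00211997.
Normalizing constant: 0.333333·0.00635991 + 0.333333·0.142857 + 0.333333·0.142857 = 0.0973581.
P(A | observation) = 0.00211997 / 0.0973581 = 0.021775.

0.022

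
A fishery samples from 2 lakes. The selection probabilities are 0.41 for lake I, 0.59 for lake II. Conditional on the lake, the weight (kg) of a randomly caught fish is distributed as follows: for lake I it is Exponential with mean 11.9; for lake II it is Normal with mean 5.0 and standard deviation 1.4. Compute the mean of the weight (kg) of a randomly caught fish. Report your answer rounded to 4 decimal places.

Component means — I: 11.9; II: 5.
E[X] = 0.41·11.9 + 0.59·5 = 7.829.

7.8290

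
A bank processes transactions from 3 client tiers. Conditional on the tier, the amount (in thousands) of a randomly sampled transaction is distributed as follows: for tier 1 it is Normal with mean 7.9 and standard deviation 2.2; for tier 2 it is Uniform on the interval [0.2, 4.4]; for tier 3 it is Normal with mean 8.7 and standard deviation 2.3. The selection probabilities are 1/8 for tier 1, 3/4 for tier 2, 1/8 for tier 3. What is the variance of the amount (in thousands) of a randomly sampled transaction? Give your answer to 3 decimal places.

Per component, 1: μ=7.9, E[X²]=67.25; 2: μ=2.3, E[X²]=6.76; 3: μ=8.7, E[X²]=80.98.
E[X] = 0.125·7.9 + 0.75·2.3 + 0.125·8.7 = 3.8.
E[X²] = 0.125·67.25 + 0.75·6.76 + 0.125·80.98 = 23.5987.
Var(X) = E[X²] − (E[X])² = 23.5987 − 14.44 = 9.15875.

9.159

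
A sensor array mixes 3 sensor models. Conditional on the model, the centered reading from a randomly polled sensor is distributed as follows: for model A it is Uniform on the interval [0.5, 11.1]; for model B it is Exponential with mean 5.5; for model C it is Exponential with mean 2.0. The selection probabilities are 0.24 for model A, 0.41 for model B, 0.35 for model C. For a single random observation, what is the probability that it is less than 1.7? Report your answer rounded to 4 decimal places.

0.3366

Conditional on each model, P(X < 1.7): A: 0.113208; B: 0.265886; C: 0.572585.
By total probability, P(X < 1.7) = 0.24·0.113208 + 0.41·0.265886 + 0.35·0.572585 = 0.336588.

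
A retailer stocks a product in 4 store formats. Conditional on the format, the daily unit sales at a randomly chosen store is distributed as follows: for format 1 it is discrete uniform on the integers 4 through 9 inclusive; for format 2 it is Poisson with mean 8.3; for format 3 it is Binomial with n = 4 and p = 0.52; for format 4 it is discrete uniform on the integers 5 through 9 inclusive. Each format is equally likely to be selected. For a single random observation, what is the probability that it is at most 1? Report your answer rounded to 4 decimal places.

Conditional on each format, P(X ≤ 1): 1: 0; 2: 0.00231121; 3: 0.283116; 4: 0.
By total probability, P(X ≤ 1) = 0.25·0 + 0.25·0.00231121 + 0.25·0.283116 + 0.25·0 = 0.0713567.

0.0714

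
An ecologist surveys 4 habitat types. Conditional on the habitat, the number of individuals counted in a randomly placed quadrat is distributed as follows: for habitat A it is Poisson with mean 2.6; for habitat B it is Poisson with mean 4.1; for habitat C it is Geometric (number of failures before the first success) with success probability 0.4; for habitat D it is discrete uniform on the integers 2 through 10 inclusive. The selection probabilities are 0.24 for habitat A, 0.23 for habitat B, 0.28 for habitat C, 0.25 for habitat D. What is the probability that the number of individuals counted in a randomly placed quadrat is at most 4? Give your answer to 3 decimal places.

0.692

Conditional on each habitat, P(X ≤ 4): A: 0.877423; B: 0.609308; C: 0.92224; D: 0.333333.
By total probability, P(X ≤ 4) = 0.24·0.877423 + 0.23·0.609308 + 0.28·0.92224 + 0.25·0.333333 = 0.692283.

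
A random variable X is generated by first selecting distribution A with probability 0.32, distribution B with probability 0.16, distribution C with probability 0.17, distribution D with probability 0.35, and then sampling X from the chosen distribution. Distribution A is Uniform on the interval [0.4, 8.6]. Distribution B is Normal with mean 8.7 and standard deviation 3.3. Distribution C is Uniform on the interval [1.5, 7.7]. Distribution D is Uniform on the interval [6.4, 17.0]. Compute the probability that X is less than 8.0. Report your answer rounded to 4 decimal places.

Conditional on each component, P(X < 8.0): A: 0.926829; B: 0.416006; C: 1; D: 0.150943.
By total probability, P(X < 8.0) = 0.32·0.926829 + 0.16·0.416006 + 0.17·1 + 0.35·0.150943 = 0.585977.

0.5860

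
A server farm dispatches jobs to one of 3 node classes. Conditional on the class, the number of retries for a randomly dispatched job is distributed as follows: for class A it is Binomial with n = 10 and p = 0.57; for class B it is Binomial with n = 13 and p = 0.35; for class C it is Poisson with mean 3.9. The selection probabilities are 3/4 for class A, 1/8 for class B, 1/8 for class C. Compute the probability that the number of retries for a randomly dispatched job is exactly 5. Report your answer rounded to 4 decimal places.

0.2131

Conditional on each class, P(X = 5): A: 0.222904; B: 0.21539; C: 0.152193.
By total probability, P(X = 5) = 0.75·0.222904 + 0.125·0.21539 + 0.125·0.152193 = 0.213126.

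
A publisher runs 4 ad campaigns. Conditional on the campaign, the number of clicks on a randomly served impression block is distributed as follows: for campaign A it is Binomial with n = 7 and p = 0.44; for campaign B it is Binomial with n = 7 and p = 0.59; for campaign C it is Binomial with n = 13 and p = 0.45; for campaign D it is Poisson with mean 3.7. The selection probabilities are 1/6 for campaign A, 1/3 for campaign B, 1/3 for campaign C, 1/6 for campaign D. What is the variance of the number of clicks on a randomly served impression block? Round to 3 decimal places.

Per component, A: μ=3.08, E[X²]=11.2112; B: μ=4.13, E[X²]=18.7502; C: μ=5.85, E[X²]=37.44; D: μ=3.7, E[X²]=17.39.
E[X] = 0.166667·3.08 + 0.333333·4.13 + 0.333333·5.85 + 0.166667·3.7 = 4.45667.
E[X²] = 0.166667·11.2112 + 0.333333·18.7502 + 0.333333·37.44 + 0.166667·17.39 = 23.4969.
Var(X) = E[X²] − (E[X])² = 23.4969 − 19.8619 = 3.63506.

3.635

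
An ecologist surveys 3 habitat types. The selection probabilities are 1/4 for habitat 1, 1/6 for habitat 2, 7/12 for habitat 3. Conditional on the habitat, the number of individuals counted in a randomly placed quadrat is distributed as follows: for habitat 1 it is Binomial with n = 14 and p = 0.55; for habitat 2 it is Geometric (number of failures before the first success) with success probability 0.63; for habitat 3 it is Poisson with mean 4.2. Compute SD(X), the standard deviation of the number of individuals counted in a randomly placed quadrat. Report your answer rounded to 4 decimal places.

2.9385

Per component, 1: μ=7.7, E[X²]=62.755; 2: μ=0.587302, E[X²]=1.27715; 3: μ=4.2, E[X²]=21.84.
E[X] = 0.25·7.7 + 0.166667·0.587302 + 0.583333·4.2 = 4.47288.
E[X²] = 0.25·62.755 + 0.166667·1.27715 + 0.583333·21.84 = 28.6416.
Var(X) = E[X²] − (E[X])² = 28.6416 − 20.0067 = 8.63492.
SD(X) = √8.63492 = 2.93852.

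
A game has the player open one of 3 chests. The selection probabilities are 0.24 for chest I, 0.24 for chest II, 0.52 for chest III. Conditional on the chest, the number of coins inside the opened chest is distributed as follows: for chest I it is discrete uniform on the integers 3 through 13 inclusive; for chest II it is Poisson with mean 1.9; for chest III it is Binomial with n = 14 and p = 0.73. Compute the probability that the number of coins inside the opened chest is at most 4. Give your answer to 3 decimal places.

Conditional on each chest, P(X ≤ 4): I: 0.181818; II: 0.955919; III: 0.000671701.
By total probability, P(X ≤ 4) = 0.24·0.181818 + 0.24·0.955919 + 0.52·0.000671701 = 0.273406.

0.273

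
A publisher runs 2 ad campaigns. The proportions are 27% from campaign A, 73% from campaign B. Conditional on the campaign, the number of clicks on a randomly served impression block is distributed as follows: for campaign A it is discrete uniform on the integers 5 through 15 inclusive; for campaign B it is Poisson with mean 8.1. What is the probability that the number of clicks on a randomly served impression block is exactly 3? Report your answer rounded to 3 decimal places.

0.020

Conditional on each campaign, P(X = 3): A: 0; B: 0.0268855.
By total probability, P(X = 3) = 0.27·0 + 0.73·0.0268855 = 0.0196264.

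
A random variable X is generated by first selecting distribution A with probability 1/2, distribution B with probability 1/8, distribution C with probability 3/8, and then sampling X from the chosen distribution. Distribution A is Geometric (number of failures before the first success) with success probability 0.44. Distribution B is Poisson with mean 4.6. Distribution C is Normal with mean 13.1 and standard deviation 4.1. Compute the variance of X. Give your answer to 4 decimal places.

Per component, A: μ=1.27273, E[X²]=4.5124; B: μ=4.6, E[X²]=25.76; C: μ=13.1, E[X²]=188.42.
E[X] = 0.5·1.27273 + 0.125·4.6 + 0.375·13.1 = 6.12386.
E[X²] = 0.5·4.5124 + 0.125·25.76 + 0.375·188.42 = 76.1337.
Var(X) = E[X²] − (E[X])² = 76.1337 − 37.5017 = 38.632.

38.6320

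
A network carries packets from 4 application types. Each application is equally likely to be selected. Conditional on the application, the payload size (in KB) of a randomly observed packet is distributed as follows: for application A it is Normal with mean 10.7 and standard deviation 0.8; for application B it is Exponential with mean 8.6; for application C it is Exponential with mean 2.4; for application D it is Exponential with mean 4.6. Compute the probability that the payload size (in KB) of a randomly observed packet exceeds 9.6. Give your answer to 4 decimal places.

Conditional on each application, P(X > 9.6): A: 0.915434; B: 0.327496; C: 0.0183156; D: 0.124064.
By total probability, P(X > 9.6) = 0.25·0.915434 + 0.25·0.327496 + 0.25·0.0183156 + 0.25·0.124064 = 0.346328.

0.3463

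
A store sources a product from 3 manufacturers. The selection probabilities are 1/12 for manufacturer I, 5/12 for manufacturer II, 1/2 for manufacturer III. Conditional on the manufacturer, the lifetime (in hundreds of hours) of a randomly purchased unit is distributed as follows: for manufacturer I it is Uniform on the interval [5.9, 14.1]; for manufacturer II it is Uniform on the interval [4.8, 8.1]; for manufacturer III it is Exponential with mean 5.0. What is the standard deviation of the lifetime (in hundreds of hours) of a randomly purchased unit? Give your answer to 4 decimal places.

3.9067

Per component, I: μ=10, E[X²]=105.603; II: μ=6.45, E[X²]=42.51; III: μ=5, E[X²]=50.
E[X] = 0.0833333·10 + 0.416667·6.45 + 0.5·5 = 6.02083.
E[X²] = 0.0833333·105.603 + 0.416667·42.51 + 0.5·50 = 51.5128.
Var(X) = E[X²] − (E[X])² = 51.5128 − 36.2504 = 15.2623.
SD(X) = √15.2623 = 3.9067.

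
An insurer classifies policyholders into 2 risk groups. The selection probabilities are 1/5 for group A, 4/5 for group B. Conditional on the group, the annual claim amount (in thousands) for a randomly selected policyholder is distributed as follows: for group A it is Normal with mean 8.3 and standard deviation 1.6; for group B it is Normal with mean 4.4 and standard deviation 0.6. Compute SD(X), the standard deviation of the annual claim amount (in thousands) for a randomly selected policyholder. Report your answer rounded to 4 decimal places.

Per component, A: μ=8.3, E[X²]=71.45; B: μ=4.4, E[X²]=19.72.
E[X] = 0.2·8.3 + 0.8·4.4 = 5.18.
E[X²] = 0.2·71.45 + 0.8·19.72 = 30.066.
Var(X) = E[X²] − (E[X])² = 30.066 − 26.8324 = 3.2336.
SD(X) = √3.2336 = 1.79822.

1.7982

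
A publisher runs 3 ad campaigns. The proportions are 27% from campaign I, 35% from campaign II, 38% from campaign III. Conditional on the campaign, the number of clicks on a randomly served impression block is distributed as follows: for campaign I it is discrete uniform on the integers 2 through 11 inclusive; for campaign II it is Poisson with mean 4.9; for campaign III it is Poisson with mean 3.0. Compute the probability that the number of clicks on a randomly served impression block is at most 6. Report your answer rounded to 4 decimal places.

0.7741

Conditional on each campaign, P(X ≤ 6): I: 0.5; II: 0.776655; III: 0.966491.
By total probability, P(X ≤ 6) = 0.27·0.5 + 0.35·0.776655 + 0.38·0.966491 = 0.774096.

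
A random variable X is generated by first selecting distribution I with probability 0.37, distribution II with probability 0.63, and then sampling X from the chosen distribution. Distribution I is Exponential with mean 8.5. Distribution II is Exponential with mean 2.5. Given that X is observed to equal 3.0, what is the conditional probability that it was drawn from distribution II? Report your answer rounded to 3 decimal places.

Likelihoods f(3.0 | ·): I: 0.082661; II: 0.120478.
Posterior ∝ prior × likelihood. Numerator for II: 0.63·0.120478 = 0.0759009.
Normalizing constant: 0.37·0.082661 + 0.63·0.120478 = 0.106486.
P(II | observation) = 0.0759009 / 0.106486 = 0.712782.

0.713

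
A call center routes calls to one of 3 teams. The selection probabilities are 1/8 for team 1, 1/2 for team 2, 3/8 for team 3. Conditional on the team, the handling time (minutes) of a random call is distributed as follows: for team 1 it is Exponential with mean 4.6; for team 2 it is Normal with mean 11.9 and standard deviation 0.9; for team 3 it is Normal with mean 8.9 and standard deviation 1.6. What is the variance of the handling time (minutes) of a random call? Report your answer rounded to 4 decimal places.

9.8948

Per component, 1: μ=4.6, E[X²]=42.32; 2: μ=11.9, E[X²]=142.42; 3: μ=8.9, E[X²]=81.77.
E[X] = 0.125·4.6 + 0.5·11.9 + 0.375·8.9 = 9.8625.
E[X²] = 0.125·42.32 + 0.5·142.42 + 0.375·81.77 = 107.164.
Var(X) = E[X²] − (E[X])² = 107.164 − 97.2689 = 9.89484.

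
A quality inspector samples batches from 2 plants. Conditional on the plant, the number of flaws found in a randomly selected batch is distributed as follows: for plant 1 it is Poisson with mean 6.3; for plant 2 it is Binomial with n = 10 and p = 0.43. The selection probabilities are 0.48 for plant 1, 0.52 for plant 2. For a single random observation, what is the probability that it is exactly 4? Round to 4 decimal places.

0.1859

Conditional on each plant, P(X = 4): 1: 0.12053; 2: 0.246231.
By total probability, P(X = 4) = 0.48·0.12053 + 0.52·0.246231 = 0.185894.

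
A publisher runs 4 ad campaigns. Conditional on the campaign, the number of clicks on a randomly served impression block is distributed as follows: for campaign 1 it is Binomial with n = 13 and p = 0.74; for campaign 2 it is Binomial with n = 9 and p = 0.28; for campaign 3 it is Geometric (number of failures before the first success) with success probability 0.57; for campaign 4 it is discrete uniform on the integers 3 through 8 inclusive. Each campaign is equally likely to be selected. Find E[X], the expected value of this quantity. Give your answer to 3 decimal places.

4.599

Component means — 1: 9.62; 2: 2.52; 3: 0.754386; 4: 5.5.
E[X] = 0.25·9.62 + 0.25·2.52 + 0.25·0.754386 + 0.25·5.5 = 4.5986.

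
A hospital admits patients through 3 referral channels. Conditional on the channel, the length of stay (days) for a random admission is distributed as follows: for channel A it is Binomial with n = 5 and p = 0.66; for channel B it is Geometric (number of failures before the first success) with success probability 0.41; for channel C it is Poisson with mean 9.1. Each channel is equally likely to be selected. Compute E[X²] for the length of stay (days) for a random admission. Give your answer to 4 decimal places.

36.5009

For each component E[X²] = Var + (mean)², giving A: 12.012; B: 5.58061; C: 91.91.
Overall E[X²] = 0.333333·12.012 + 0.333333·5.58061 + 0.333333·91.91 = 36.5009.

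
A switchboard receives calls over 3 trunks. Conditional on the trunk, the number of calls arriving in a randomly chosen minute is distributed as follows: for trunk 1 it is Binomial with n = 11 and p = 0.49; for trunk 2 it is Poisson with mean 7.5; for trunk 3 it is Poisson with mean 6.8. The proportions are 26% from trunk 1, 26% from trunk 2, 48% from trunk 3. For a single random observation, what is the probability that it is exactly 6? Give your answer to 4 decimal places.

Conditional on each trunk, P(X = 6): 1: 0.220632; 2: 0.136718; 3: 0.152939.
By total probability, P(X = 6) = 0.26·0.220632 + 0.26·0.136718 + 0.48·0.152939 = 0.166322.

0.1663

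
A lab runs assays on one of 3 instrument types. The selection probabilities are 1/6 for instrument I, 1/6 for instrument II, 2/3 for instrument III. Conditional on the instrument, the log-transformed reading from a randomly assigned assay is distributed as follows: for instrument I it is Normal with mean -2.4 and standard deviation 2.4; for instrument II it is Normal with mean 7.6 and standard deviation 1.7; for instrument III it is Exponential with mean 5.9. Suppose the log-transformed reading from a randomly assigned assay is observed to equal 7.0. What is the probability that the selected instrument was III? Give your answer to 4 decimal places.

Likelihoods f(7.0 | ·): I: 7.75532e-05; II: 0.220502; III: 0.0517468.
Posterior ∝ prior × likelihood. Numerator for III: 0.666667·0.0517468 = 0.0344979.
Normalizing constant: 0.166667·7.75532e-05 + 0.166667·0.220502 + 0.666667·0.0517468 = 0.071261.
P(III | observation) = 0.0344979 / 0.071261 = 0.484105.

0.4841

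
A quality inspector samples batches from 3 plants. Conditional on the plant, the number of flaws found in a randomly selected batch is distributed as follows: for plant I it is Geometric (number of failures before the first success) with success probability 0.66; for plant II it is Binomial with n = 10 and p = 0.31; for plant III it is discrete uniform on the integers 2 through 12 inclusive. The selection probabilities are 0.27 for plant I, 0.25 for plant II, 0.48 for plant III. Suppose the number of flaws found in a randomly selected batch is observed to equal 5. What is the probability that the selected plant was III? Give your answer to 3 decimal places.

Likelihoods P(X=5 | ·): I: 0.00299874; II: 0.112838; III: 0.0909091.
Posterior ∝ prior × likelihood. Numerator for III: 0.48·0.0909091 = 0.0436364.
Normalizing constant: 0.27·0.00299874 + 0.25·0.112838 + 0.48·0.0909091 = 0.0726555.
P(III | observation) = 0.0436364 / 0.0726555 = 0.600593.

0.601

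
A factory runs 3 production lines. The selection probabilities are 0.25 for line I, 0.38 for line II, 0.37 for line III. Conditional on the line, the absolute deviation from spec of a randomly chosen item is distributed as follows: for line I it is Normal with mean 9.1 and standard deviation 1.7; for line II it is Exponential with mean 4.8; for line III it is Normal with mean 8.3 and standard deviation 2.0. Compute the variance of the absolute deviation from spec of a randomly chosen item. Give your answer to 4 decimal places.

14.4958

Per component, I: μ=9.1, E[X²]=85.7; II: μ=4.8, E[X²]=46.08; III: μ=8.3, E[X²]=72.89.
E[X] = 0.25·9.1 + 0.38·4.8 + 0.37·8.3 = 7.17.
E[X²] = 0.25·85.7 + 0.38·46.08 + 0.37·72.89 = 65.9047.
Var(X) = E[X²] − (E[X])² = 65.9047 − 51.4089 = 14.4958.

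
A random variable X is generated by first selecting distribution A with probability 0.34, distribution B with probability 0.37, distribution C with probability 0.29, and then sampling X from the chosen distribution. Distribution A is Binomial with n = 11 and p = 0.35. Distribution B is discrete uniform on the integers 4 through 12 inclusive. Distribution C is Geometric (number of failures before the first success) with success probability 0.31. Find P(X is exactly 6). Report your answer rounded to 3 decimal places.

0.084

Conditional on each component, P(X = 6): A: 0.098541; B: 0.111111; C: 0.0334546.
By total probability, P(X = 6) = 0.34·0.098541 + 0.37·0.111111 + 0.29·0.0334546 = 0.0843169.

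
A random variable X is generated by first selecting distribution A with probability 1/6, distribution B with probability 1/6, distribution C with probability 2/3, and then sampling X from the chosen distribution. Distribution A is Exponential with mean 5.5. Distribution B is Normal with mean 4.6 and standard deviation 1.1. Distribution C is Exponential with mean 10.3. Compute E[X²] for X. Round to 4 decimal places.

For each component E[X²] = Var + (mean)², giving A: 60.5; B: 22.37; C: 212.18.
Overall E[X²] = 0.166667·60.5 + 0.166667·22.37 + 0.666667·212.18 = 155.265.

155.2650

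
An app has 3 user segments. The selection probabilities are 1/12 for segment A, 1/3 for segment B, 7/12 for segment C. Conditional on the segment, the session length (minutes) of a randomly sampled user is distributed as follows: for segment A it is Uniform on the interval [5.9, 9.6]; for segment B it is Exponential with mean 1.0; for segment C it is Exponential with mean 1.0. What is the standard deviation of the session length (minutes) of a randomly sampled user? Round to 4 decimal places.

Per component, A: μ=7.75, E[X²]=61.2033; B: μ=1, E[X²]=2; C: μ=1, E[X²]=2.
E[X] = 0.0833333·7.75 + 0.333333·1 + 0.583333·1 = 1.5625.
E[X²] = 0.0833333·61.2033 + 0.333333·2 + 0.583333·2 = 6.93361.
Var(X) = E[X²] − (E[X])² = 6.93361 − 2.44141 = 4.4922.
SD(X) = √4.4922 = 2.11948.

2.1195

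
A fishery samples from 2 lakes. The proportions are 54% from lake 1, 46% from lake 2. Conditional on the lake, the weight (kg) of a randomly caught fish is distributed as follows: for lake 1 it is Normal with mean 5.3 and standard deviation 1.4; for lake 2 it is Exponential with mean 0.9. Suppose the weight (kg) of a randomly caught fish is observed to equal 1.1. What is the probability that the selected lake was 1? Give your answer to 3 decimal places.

Likelihoods f(1.1 | ·): 1: 0.00316561; 2: 0.327305.
Posterior ∝ prior × likelihood. Numerator for 1: 0.54·0.00316561 = 0.00170943.
Normalizing constant: 0.54·0.00316561 + 0.46·0.327305 = 0.15227.
P(1 | observation) = 0.00170943 / 0.15227 = 0.0112263.

0.011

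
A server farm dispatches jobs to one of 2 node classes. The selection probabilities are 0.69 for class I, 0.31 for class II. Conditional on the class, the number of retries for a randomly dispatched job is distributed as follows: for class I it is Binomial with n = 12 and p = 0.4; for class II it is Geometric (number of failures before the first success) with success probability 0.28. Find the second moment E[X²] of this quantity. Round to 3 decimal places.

For each component E[X²] = Var + (mean)², giving I: 25.92; II: 15.7959.
Overall E[X²] = 0.69·25.92 + 0.31·15.7959 = 22.7815.

22.782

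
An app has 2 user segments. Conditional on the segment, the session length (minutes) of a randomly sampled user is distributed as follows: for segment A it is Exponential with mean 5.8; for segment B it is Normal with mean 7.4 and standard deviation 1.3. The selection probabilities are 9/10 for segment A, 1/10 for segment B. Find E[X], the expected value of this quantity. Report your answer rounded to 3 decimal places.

Component means — A: 5.8; B: 7.4.
E[X] = 0.9·5.8 + 0.1·7.4 = 5.96.

5.960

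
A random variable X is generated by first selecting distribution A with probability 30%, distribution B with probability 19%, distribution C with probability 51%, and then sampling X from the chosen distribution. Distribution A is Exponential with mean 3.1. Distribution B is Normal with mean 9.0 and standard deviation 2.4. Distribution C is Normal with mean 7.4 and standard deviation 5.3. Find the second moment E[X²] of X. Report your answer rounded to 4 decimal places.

64.5039

For each component E[X²] = Var + (mean)², giving A: 19.22; B: 86.76; C: 82.85.
Overall E[X²] = 0.3·19.22 + 0.19·86.76 + 0.51·82.85 = 64.5039.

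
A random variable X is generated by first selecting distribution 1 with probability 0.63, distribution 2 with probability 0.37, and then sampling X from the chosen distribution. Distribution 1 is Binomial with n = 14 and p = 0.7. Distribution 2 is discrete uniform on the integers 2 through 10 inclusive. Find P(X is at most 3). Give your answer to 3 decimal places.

Conditional on each component, P(X ≤ 3): 1: 0.000246479; 2: 0.222222.
By total probability, P(X ≤ 3) = 0.63·0.000246479 + 0.37·0.222222 = 0.0823775.

0.082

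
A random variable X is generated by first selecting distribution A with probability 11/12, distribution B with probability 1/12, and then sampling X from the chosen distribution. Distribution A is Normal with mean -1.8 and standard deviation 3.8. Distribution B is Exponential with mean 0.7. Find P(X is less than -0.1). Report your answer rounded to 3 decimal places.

Conditional on each component, P(X < -0.1): A: 0.672695; B: 0.
By total probability, P(X < -0.1) = 0.916667·0.672695 + 0.0833333·0 = 0.616638.

0.617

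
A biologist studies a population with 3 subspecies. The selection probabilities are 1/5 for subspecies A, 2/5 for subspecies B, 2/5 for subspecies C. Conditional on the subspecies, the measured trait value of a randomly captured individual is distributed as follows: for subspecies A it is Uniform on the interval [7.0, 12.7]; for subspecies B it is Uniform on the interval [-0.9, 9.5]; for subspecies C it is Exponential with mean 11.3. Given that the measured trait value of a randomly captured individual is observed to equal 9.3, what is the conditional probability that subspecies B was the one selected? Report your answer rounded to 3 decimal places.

Likelihoods f(9.3 | ·): A: 0.175439; B: 0.0961538; C: 0.0388592.
Posterior ∝ prior × likelihood. Numerator for B: 0.4·0.0961538 = 0.0384615.
Normalizing constant: 0.2·0.175439 + 0.4·0.0961538 + 0.4·0.0388592 = 0.0890929.
P(B | observation) = 0.0384615 / 0.0890929 = 0.431701.

0.432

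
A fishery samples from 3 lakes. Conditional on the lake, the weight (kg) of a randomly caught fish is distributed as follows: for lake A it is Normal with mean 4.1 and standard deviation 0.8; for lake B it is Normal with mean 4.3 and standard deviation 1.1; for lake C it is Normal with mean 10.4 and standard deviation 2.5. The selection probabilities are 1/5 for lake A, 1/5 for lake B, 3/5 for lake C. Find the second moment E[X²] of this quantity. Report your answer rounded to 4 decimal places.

76.0760

For each component E[X²] = Var + (mean)², giving A: 17.45; B: 19.7; C: 114.41.
Overall E[X²] = 0.2·17.45 + 0.2·19.7 + 0.6·114.41 = 76.076.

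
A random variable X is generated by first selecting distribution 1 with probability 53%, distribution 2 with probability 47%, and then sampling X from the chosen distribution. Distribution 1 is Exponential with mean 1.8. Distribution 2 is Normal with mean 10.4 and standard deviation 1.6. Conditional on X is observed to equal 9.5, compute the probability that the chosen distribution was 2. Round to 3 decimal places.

Likelihoods f(9.5 | ·): 1: 0.00283542; 2: 0.212855.
Posterior ∝ prior × likelihood. Numerator for 2: 0.47·0.212855 = 0.100042.
Normalizing constant: 0.53·0.00283542 + 0.47·0.212855 = 0.101545.
P(2 | observation) = 0.100042 / 0.101545 = 0.985201.

0.985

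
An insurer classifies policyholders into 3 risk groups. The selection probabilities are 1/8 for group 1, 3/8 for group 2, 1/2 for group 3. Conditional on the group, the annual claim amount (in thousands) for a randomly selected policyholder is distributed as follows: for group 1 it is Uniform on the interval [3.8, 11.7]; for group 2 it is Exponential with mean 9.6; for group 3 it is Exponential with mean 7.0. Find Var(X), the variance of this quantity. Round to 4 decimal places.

61.1732

Per component, 1: μ=7.75, E[X²]=65.2633; 2: μ=9.6, E[X²]=184.32; 3: μ=7, E[X²]=98.
E[X] = 0.125·7.75 + 0.375·9.6 + 0.5·7 = 8.06875.
E[X²] = 0.125·65.2633 + 0.375·184.32 + 0.5·98 = 126.278.
Var(X) = E[X²] − (E[X])² = 126.278 − 65.1047 = 61.1732.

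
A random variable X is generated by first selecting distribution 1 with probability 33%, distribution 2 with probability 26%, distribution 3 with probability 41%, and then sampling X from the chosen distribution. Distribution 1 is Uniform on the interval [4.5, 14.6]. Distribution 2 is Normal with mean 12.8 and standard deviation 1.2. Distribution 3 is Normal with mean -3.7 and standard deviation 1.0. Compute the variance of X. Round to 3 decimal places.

57.271

Per component, 1: μ=9.55, E[X²]=99.7033; 2: μ=12.8, E[X²]=165.28; 3: μ=-3.7, E[X²]=14.69.
E[X] = 0.33·9.55 + 0.26·12.8 + 0.41·-3.7 = 4.9625.
E[X²] = 0.33·99.7033 + 0.26·165.28 + 0.41·14.69 = 81.8978.
Var(X) = E[X²] − (E[X])² = 81.8978 − 24.6264 = 57.2714.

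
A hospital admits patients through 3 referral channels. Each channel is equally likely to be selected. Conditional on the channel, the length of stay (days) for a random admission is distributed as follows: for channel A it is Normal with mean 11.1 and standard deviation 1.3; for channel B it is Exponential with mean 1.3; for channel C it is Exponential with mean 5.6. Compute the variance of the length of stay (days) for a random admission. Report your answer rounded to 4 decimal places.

Per component, A: μ=11.1, E[X²]=124.9; B: μ=1.3, E[X²]=3.38; C: μ=5.6, E[X²]=62.72.
E[X] = 0.333333·11.1 + 0.333333·1.3 + 0.333333·5.6 = 6.
E[X²] = 0.333333·124.9 + 0.333333·3.38 + 0.333333·62.72 = 63.6667.
Var(X) = E[X²] − (E[X])² = 63.6667 − 36 = 27.6667.

27.6667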